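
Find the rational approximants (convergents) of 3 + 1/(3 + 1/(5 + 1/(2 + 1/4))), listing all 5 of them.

Using the convergent recurrence p_i = a_i*p_{i-1} + p_{i-2}, q_i = a_i*q_{i-1} + q_{i-2} with p_{-2}=0, p_{-1}=1, q_{-2}=1, q_{-1}=0:
  i=0: a_0=3, p_0 = 3*1 + 0 = 3, q_0 = 3*0 + 1 = 1.
  i=1: a_1=3, p_1 = 3*3 + 1 = 10, q_1 = 3*1 + 0 = 3.
  i=2: a_2=5, p_2 = 5*10 + 3 = 53, q_2 = 5*3 + 1 = 16.
  i=3: a_3=2, p_3 = 2*53 + 10 = 116, q_3 = 2*16 + 3 = 35.
  i=4: a_4=4, p_4 = 4*116 + 53 = 517, q_4 = 4*35 + 16 = 156.

3/1, 10/3, 53/16, 116/35, 517/156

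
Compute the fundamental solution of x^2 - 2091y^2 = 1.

(x, y) = (253010, 5533)

First expand sqrt(2091) as a continued fraction. With x_i = (sqrt(2091) + m_i)/d_i and (m_0, d_0) = (0, 1): a_0 = floor(sqrt(2091)) = 45, since 45^2 = 2025 <= 2091 < 2116 = 46^2.
Iterate m_{i+1} = d_i*a_i - m_i, d_{i+1} = (2091 - m_{i+1}^2)/d_i, a_{i+1} = floor((a_0 + m_{i+1})/d_{i+1}):
  m_1 = 1*45 - 0 = 45, d_1 = (2091 - 45^2)/1 = 66/1 = 66, a_1 = floor((45 + 45)/66) = 1.
  m_2 = 66*1 - 45 = 21, d_2 = (2091 - 21^2)/66 = 1650/66 = 25, a_2 = floor((45 + 21)/25) = 2.
  m_3 = 25*2 - 21 = 29, d_3 = (2091 - 29^2)/25 = 1250/25 = 50, a_3 = floor((45 + 29)/50) = 1.
  m_4 = 50*1 - 29 = 21, d_4 = (2091 - 21^2)/50 = 1650/50 = 33, a_4 = floor((45 + 21)/33) = 2.
  m_5 = 33*2 - 21 = 45, d_5 = (2091 - 45^2)/33 = 66/33 = 2, a_5 = floor((45 + 45)/2) = 45.
  m_6 = 2*45 - 45 = 45, d_6 = (2091 - 45^2)/2 = 66/2 = 33, a_6 = floor((45 + 45)/33) = 2.
  m_7 = 33*2 - 45 = 21, d_7 = (2091 - 21^2)/33 = 1650/33 = 50, a_7 = floor((45 + 21)/50) = 1.
  m_8 = 50*1 - 21 = 29, d_8 = (2091 - 29^2)/50 = 1250/50 = 25, a_8 = floor((45 + 29)/25) = 2.
  m_9 = 25*2 - 29 = 21, d_9 = (2091 - 21^2)/25 = 1650/25 = 66, a_9 = floor((45 + 21)/66) = 1.
  m_10 = 66*1 - 21 = 45, d_10 = (2091 - 45^2)/66 = 66/66 = 1, a_10 = floor((45 + 45)/1) = 90.
  m_11 = 1*90 - 45 = 45, d_11 = (2091 - 45^2)/1 = 66/1 = 66: (m_11, d_11) = (m_1, d_1) = (45, 66), so from here the quotients repeat a_1, ..., a_10; the period length is 10.
So sqrt(2091) = [45; (1, 2, 1, 2, 45, 2, 1, 2, 1, 90)] with period length k = 10.
k is even, so the fundamental solution of x^2 - 2091y^2 = 1 is (p_{k-1}, q_{k-1}) = (p_9, q_9); compute convergents through index 9.
Convergents (p_i = a_i*p_{i-1} + p_{i-2}, q_i = a_i*q_{i-1} + q_{i-2} with p_{-2}=0, p_{-1}=1, q_{-2}=1, q_{-1}=0):
  i=0: a_0=45, p_0 = 45*1 + 0 = 45, q_0 = 45*0 + 1 = 1.
  i=1: a_1=1, p_1 = 1*45 + 1 = 46, q_1 = 1*1 + 0 = 1.
  i=2: a_2=2, p_2 = 2*46 + 45 = 137, q_2 = 2*1 + 1 = 3.
  i=3: a_3=1, p_3 = 1*137 + 46 = 183, q_3 = 1*3 + 1 = 4.
  i=4: a_4=2, p_4 = 2*183 + 137 = 503, q_4 = 2*4 + 3 = 11.
  i=5: a_5=45, p_5 = 45*503 + 183 = 22818, q_5 = 45*11 + 4 = 499.
  i=6: a_6=2, p_6 = 2*22818 + 503 = 46139, q_6 = 2*499 + 11 = 1009.
  i=7: a_7=1, p_7 = 1*46139 + 22818 = 68957, q_7 = 1*1009 + 499 = 1508.
  i=8: a_8=2, p_8 = 2*68957 + 46139 = 184053, q_8 = 2*1508 + 1009 = 4025.
  i=9: a_9=1, p_9 = 1*184053 + 68957 = 253010, q_9 = 1*4025 + 1508 = 5533.
Check: 253010^2 - 2091*5533^2 = 64014060100 - 64014060099 = 1, so (x, y) = (253010, 5533) solves the equation, and by the theorem it is the least positive solution.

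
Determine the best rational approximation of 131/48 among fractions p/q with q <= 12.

30/11

Expand x = 131/48 as a continued fraction with the Euclidean algorithm:
  131 = 2*48 + 35, so a_0 = 2.
  48 = 1*35 + 13, so a_1 = 1.
  35 = 2*13 + 9, so a_2 = 2.
  13 = 1*9 + 4, so a_3 = 1.
  9 = 2*4 + 1, so a_4 = 2.
  4 = 4*1 + 0, so a_5 = 4.
so x = [2; 1, 2, 1, 2, 4].
Convergents (p_i = a_i*p_{i-1} + p_{i-2}, q_i = a_i*q_{i-1} + q_{i-2} with p_{-2}=0, p_{-1}=1, q_{-2}=1, q_{-1}=0), until the denominator exceeds 12:
  i=0: a_0=2, p_0 = 2*1 + 0 = 2, q_0 = 2*0 + 1 = 1.
  i=1: a_1=1, p_1 = 1*2 + 1 = 3, q_1 = 1*1 + 0 = 1.
  i=2: a_2=2, p_2 = 2*3 + 2 = 8, q_2 = 2*1 + 1 = 3.
  i=3: a_3=1, p_3 = 1*8 + 3 = 11, q_3 = 1*3 + 1 = 4.
  i=4: a_4=2, p_4 = 2*11 + 8 = 30, q_4 = 2*4 + 3 = 11.
  i=5: a_5=4, p_5 = 4*30 + 11 = 131, q_5 = 4*11 + 4 = 48.
q_5 = 48 > 12, so the last convergent with denominator <= 12 is p_4/q_4 = 30/11.
The closest fraction with denominator <= 12 is either p_4/q_4 or the intermediate fraction (k*p_4 + p_3)/(k*q_4 + q_3) with the largest k >= 1 whose denominator stays <= 12; these approach x as k grows, and every other convergent or intermediate fraction in range is farther away.
Largest k: floor((12 - q_3)/q_4) = floor((12 - 4)/11) = 0.
Since k = 0, no intermediate fraction beyond p_4/q_4 has denominator <= 12, so the convergent 30/11 is the closest (its error is |131*11 - 30*48|/(48*11) = 1/528).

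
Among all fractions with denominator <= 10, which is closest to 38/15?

Expand x = 38/15 as a continued fraction with the Euclidean algorithm:
  38 = 2*15 + 8, so a_0 = 2.
  15 = 1*8 + 7, so a_1 = 1.
  8 = 1*7 + 1, so a_2 = 1.
  7 = 7*1 + 0, so a_3 = 7.
so x = [2; 1, 1, 7].
Convergents (p_i = a_i*p_{i-1} + p_{i-2}, q_i = a_i*q_{i-1} + q_{i-2} with p_{-2}=0, p_{-1}=1, q_{-2}=1, q_{-1}=0), until the denominator exceeds 10:
  i=0: a_0=2, p_0 = 2*1 + 0 = 2, q_0 = 2*0 + 1 = 1.
  i=1: a_1=1, p_1 = 1*2 + 1 = 3, q_1 = 1*1 + 0 = 1.
  i=2: a_2=1, p_2 = 1*3 + 2 = 5, q_2 = 1*1 + 1 = 2.
  i=3: a_3=7, p_3 = 7*5 + 3 = 38, q_3 = 7*2 + 1 = 15.
q_3 = 15 > 10, so the last convergent with denominator <= 10 is p_2/q_2 = 5/2.
The closest fraction with denominator <= 10 is either p_2/q_2 or the intermediate fraction (k*p_2 + p_1)/(k*q_2 + q_1) with the largest k >= 1 whose denominator stays <= 10; these approach x as k grows, and every other convergent or intermediate fraction in range is farther away.
Largest k: floor((10 - q_1)/q_2) = floor((10 - 1)/2) = 4.
That gives (4*5 + 3)/(4*2 + 1) = 23/9.
Compare the errors: |x - 5/2| = |38*2 - 5*15|/(15*2) = 1/30, and |x - 23/9| = |38*9 - 23*15|/(15*9) = 3/135.
Cross-multiplying, 3*30 = 90 < 135 = 1*135, so 3/135 is smaller: the intermediate fraction 23/9 is closer to x than 5/2.

23/9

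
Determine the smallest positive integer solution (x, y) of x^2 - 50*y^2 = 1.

First expand sqrt(50) as a continued fraction. With x_i = (sqrt(50) + m_i)/d_i and (m_0, d_0) = (0, 1): a_0 = floor(sqrt(50)) = 7, since 7^2 = 49 <= 50 < 64 = 8^2.
Iterate m_{i+1} = d_i*a_i - m_i, d_{i+1} = (50 - m_{i+1}^2)/d_i, a_{i+1} = floor((a_0 + m_{i+1})/d_{i+1}):
  m_1 = 1*7 - 0 = 7, d_1 = (50 - 7^2)/1 = 1/1 = 1, a_1 = floor((7 + 7)/1) = 14.
  m_2 = 1*14 - 7 = 7, d_2 = (50 - 7^2)/1 = 1/1 = 1: (m_2, d_2) = (m_1, d_1) = (7, 1), so from here the quotient a_1 repeats; the period length is 1.
So sqrt(50) = [7; (14)] with period length k = 1.
k is odd, so (p_{k-1}, q_{k-1}) only solves x^2 - 50y^2 = -1 and the fundamental solution of x^2 - 50y^2 = 1 is (p_{2k-1}, q_{2k-1}) = (p_1, q_1); compute convergents through index 1, running through the period twice.
Convergents (p_i = a_i*p_{i-1} + p_{i-2}, q_i = a_i*q_{i-1} + q_{i-2} with p_{-2}=0, p_{-1}=1, q_{-2}=1, q_{-1}=0):
  i=0: a_0=7, p_0 = 7*1 + 0 = 7, q_0 = 7*0 + 1 = 1.
  i=1: a_1=14, p_1 = 14*7 + 1 = 99, q_1 = 14*1 + 0 = 14.
Indeed p_0^2 - 50*q_0^2 = 49 - 50 = -1, not +1.
Check: 99^2 - 50*14^2 = 9801 - 9800 = 1, so (x, y) = (99, 14) solves the equation, and by the theorem it is the least positive solution.

(x, y) = (99, 14)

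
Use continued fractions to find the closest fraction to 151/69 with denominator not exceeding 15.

24/11

Expand x = 151/69 as a continued fraction with the Euclidean algorithm:
  151 = 2*69 + 13, so a_0 = 2.
  69 = 5*13 + 4, so a_1 = 5.
  13 = 3*4 + 1, so a_2 = 3.
  4 = 4*1 + 0, so a_3 = 4.
so x = [2; 5, 3, 4].
Convergents (p_i = a_i*p_{i-1} + p_{i-2}, q_i = a_i*q_{i-1} + q_{i-2} with p_{-2}=0, p_{-1}=1, q_{-2}=1, q_{-1}=0), until the denominator exceeds 15:
  i=0: a_0=2, p_0 = 2*1 + 0 = 2, q_0 = 2*0 + 1 = 1.
  i=1: a_1=5, p_1 = 5*2 + 1 = 11, q_1 = 5*1 + 0 = 5.
  i=2: a_2=3, p_2 = 3*11 + 2 = 35, q_2 = 3*5 + 1 = 16.
q_2 = 16 > 15, so the last convergent with denominator <= 15 is p_1/q_1 = 11/5.
The closest fraction with denominator <= 15 is either p_1/q_1 or the intermediate fraction (k*p_1 + p_0)/(k*q_1 + q_0) with the largest k >= 1 whose denominator stays <= 15; these approach x as k grows, and every other convergent or intermediate fraction in range is farther away.
Largest k: floor((15 - q_0)/q_1) = floor((15 - 1)/5) = 2.
That gives (2*11 + 2)/(2*5 + 1) = 24/11.
Compare the errors: |x - 11/5| = |151*5 - 11*69|/(69*5) = 4/345, and |x - 24/11| = |151*11 - 24*69|/(69*11) = 5/759.
Cross-multiplying, 5*345 = 1725 < 3036 = 4*759, so 5/759 is smaller: the intermediate fraction 24/11 is closer to x than 11/5.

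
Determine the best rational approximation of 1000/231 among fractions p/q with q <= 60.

251/58

Expand x = 1000/231 as a continued fraction with the Euclidean algorithm:
  1000 = 4*231 + 76, so a_0 = 4.
  231 = 3*76 + 3, so a_1 = 3.
  76 = 25*3 + 1, so a_2 = 25.
  3 = 3*1 + 0, so a_3 = 3.
so x = [4; 3, 25, 3].
Convergents (p_i = a_i*p_{i-1} + p_{i-2}, q_i = a_i*q_{i-1} + q_{i-2} with p_{-2}=0, p_{-1}=1, q_{-2}=1, q_{-1}=0), until the denominator exceeds 60:
  i=0: a_0=4, p_0 = 4*1 + 0 = 4, q_0 = 4*0 + 1 = 1.
  i=1: a_1=3, p_1 = 3*4 + 1 = 13, q_1 = 3*1 + 0 = 3.
  i=2: a_2=25, p_2 = 25*13 + 4 = 329, q_2 = 25*3 + 1 = 76.
q_2 = 76 > 60, so the last convergent with denominator <= 60 is p_1/q_1 = 13/3.
The closest fraction with denominator <= 60 is either p_1/q_1 or the intermediate fraction (k*p_1 + p_0)/(k*q_1 + q_0) with the largest k >= 1 whose denominator stays <= 60; these approach x as k grows, and every other convergent or intermediate fraction in range is farther away.
Largest k: floor((60 - q_0)/q_1) = floor((60 - 1)/3) = 19.
That gives (19*13 + 4)/(19*3 + 1) = 251/58.
Compare the errors: |x - 13/3| = |1000*3 - 13*231|/(231*3) = 3/693, and |x - 251/58| = |1000*58 - 251*231|/(231*58) = 19/13398.
Cross-multiplying, 19*693 = 13167 < 40194 = 3*13398, so 19/13398 is smaller: the intermediate fraction 251/58 is closer to x than 13/3.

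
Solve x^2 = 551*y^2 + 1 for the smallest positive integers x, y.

(x, y) = (8380, 357)

First expand sqrt(551) as a continued fraction. With x_i = (sqrt(551) + m_i)/d_i and (m_0, d_0) = (0, 1): a_0 = floor(sqrt(551)) = 23, since 23^2 = 529 <= 551 < 576 = 24^2.
Iterate m_{i+1} = d_i*a_i - m_i, d_{i+1} = (551 - m_{i+1}^2)/d_i, a_{i+1} = floor((a_0 + m_{i+1})/d_{i+1}):
  m_1 = 1*23 - 0 = 23, d_1 = (551 - 23^2)/1 = 22/1 = 22, a_1 = floor((23 + 23)/22) = 2.
  m_2 = 22*2 - 23 = 21, d_2 = (551 - 21^2)/22 = 110/22 = 5, a_2 = floor((23 + 21)/5) = 8.
  m_3 = 5*8 - 21 = 19, d_3 = (551 - 19^2)/5 = 190/5 = 38, a_3 = floor((23 + 19)/38) = 1.
  m_4 = 38*1 - 19 = 19, d_4 = (551 - 19^2)/38 = 190/38 = 5, a_4 = floor((23 + 19)/5) = 8.
  m_5 = 5*8 - 19 = 21, d_5 = (551 - 21^2)/5 = 110/5 = 22, a_5 = floor((23 + 21)/22) = 2.
  m_6 = 22*2 - 21 = 23, d_6 = (551 - 23^2)/22 = 22/22 = 1, a_6 = floor((23 + 23)/1) = 46.
  m_7 = 1*46 - 23 = 23, d_7 = (551 - 23^2)/1 = 22/1 = 22: (m_7, d_7) = (m_1, d_1) = (23, 22), so from here the quotients repeat a_1, ..., a_6; the period length is 6.
So sqrt(551) = [23; (2, 8, 1, 8, 2, 46)] with period length k = 6.
k is even, so the fundamental solution of x^2 - 551y^2 = 1 is (p_{k-1}, q_{k-1}) = (p_5, q_5); compute convergents through index 5.
Convergents (p_i = a_i*p_{i-1} + p_{i-2}, q_i = a_i*q_{i-1} + q_{i-2} with p_{-2}=0, p_{-1}=1, q_{-2}=1, q_{-1}=0):
  i=0: a_0=23, p_0 = 23*1 + 0 = 23, q_0 = 23*0 + 1 = 1.
  i=1: a_1=2, p_1 = 2*23 + 1 = 47, q_1 = 2*1 + 0 = 2.
  i=2: a_2=8, p_2 = 8*47 + 23 = 399, q_2 = 8*2 + 1 = 17.
  i=3: a_3=1, p_3 = 1*399 + 47 = 446, q_3 = 1*17 + 2 = 19.
  i=4: a_4=8, p_4 = 8*446 + 399 = 3967, q_4 = 8*19 + 17 = 169.
  i=5: a_5=2, p_5 = 2*3967 + 446 = 8380, q_5 = 2*169 + 19 = 357.
Check: 8380^2 - 551*357^2 = 70224400 - 70224399 = 1, so (x, y) = (8380, 357) solves the equation, and by the theorem it is the least positive solution.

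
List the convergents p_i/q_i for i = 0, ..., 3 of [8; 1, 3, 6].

Using the convergent recurrence p_i = a_i*p_{i-1} + p_{i-2}, q_i = a_i*q_{i-1} + q_{i-2} with p_{-2}=0, p_{-1}=1, q_{-2}=1, q_{-1}=0:
  i=0: a_0=8, p_0 = 8*1 + 0 = 8, q_0 = 8*0 + 1 = 1.
  i=1: a_1=1, p_1 = 1*8 + 1 = 9, q_1 = 1*1 + 0 = 1.
  i=2: a_2=3, p_2 = 3*9 + 8 = 35, q_2 = 3*1 + 1 = 4.
  i=3: a_3=6, p_3 = 6*35 + 9 = 219, q_3 = 6*4 + 1 = 25.

8/1, 9/1, 35/4, 219/25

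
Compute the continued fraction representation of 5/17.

Run the Euclidean algorithm on 5 and 17; the successive quotients are the partial quotients a_0, a_1, ... (each step inverts the fractional part left over by the previous one):
  5 = 0*17 + 5, so a_0 = 0.
  17 = 3*5 + 2, so a_1 = 3.
  5 = 2*2 + 1, so a_2 = 2.
  2 = 2*1 + 0, so a_3 = 2.
The remainder reaches 0 after 4 divisions, so the expansion has 4 partial quotients, read off in order.

[0; 3, 2, 2]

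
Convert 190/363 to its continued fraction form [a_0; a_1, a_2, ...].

Run the Euclidean algorithm on 190 and 363; the successive quotients are the partial quotients a_0, a_1, ... (each step inverts the fractional part left over by the previous one):
  190 = 0*363 + 190, so a_0 = 0.
  363 = 1*190 + 173, so a_1 = 1.
  190 = 1*173 + 17, so a_2 = 1.
  173 = 10*17 + 3, so a_3 = 10.
  17 = 5*3 + 2, so a_4 = 5.
  3 = 1*2 + 1, so a_5 = 1.
  2 = 2*1 + 0, so a_6 = 2.
The remainder reaches 0 after 7 divisions, so the expansion has 7 partial quotients, read off in order.

[0; 1, 1, 10, 5, 1, 2]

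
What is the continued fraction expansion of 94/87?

Run the Euclidean algorithm on 94 and 87; the successive quotients are the partial quotients a_0, a_1, ... (each step inverts the fractional part left over by the previous one):
  94 = 1*87 + 7, so a_0 = 1.
  87 = 12*7 + 3, so a_1 = 12.
  7 = 2*3 + 1, so a_2 = 2.
  3 = 3*1 + 0, so a_3 = 3.
The remainder reaches 0 after 4 divisions, so the expansion has 4 partial quotients, read off in order.

[1; 12, 2, 3]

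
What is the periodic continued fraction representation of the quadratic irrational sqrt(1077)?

Write x_i = (sqrt(1077) + m_i)/d_i with (m_0, d_0) = (0, 1). a_0 = floor(sqrt(1077)) = 32, since 32^2 = 1024 <= 1077 < 1089 = 33^2.
Iterate m_{i+1} = d_i*a_i - m_i, d_{i+1} = (1077 - m_{i+1}^2)/d_i, a_{i+1} = floor((a_0 + m_{i+1})/d_{i+1}):
  m_1 = 1*32 - 0 = 32, d_1 = (1077 - 32^2)/1 = 53/1 = 53, a_1 = floor((32 + 32)/53) = 1.
  m_2 = 53*1 - 32 = 21, d_2 = (1077 - 21^2)/53 = 636/53 = 12, a_2 = floor((32 + 21)/12) = 4.
  m_3 = 12*4 - 21 = 27, d_3 = (1077 - 27^2)/12 = 348/12 = 29, a_3 = floor((32 + 27)/29) = 2.
  m_4 = 29*2 - 27 = 31, d_4 = (1077 - 31^2)/29 = 116/29 = 4, a_4 = floor((32 + 31)/4) = 15.
  m_5 = 4*15 - 31 = 29, d_5 = (1077 - 29^2)/4 = 236/4 = 59, a_5 = floor((32 + 29)/59) = 1.
  m_6 = 59*1 - 29 = 30, d_6 = (1077 - 30^2)/59 = 177/59 = 3, a_6 = floor((32 + 30)/3) = 20.
  m_7 = 3*20 - 30 = 30, d_7 = (1077 - 30^2)/3 = 177/3 = 59, a_7 = floor((32 + 30)/59) = 1.
  m_8 = 59*1 - 30 = 29, d_8 = (1077 - 29^2)/59 = 236/59 = 4, a_8 = floor((32 + 29)/4) = 15.
  m_9 = 4*15 - 29 = 31, d_9 = (1077 - 31^2)/4 = 116/4 = 29, a_9 = floor((32 + 31)/29) = 2.
  m_10 = 29*2 - 31 = 27, d_10 = (1077 - 27^2)/29 = 348/29 = 12, a_10 = floor((32 + 27)/12) = 4.
  m_11 = 12*4 - 27 = 21, d_11 = (1077 - 21^2)/12 = 636/12 = 53, a_11 = floor((32 + 21)/53) = 1.
  m_12 = 53*1 - 21 = 32, d_12 = (1077 - 32^2)/53 = 53/53 = 1, a_12 = floor((32 + 32)/1) = 64.
  m_13 = 1*64 - 32 = 32, d_13 = (1077 - 32^2)/1 = 53/1 = 53: (m_13, d_13) = (m_1, d_1) = (32, 53), so from here the quotients repeat a_1, ..., a_12; the period length is 12.
Hence the expansion of sqrt(1077) is a_0 = 32 followed by the repeating block 1, 4, 2, 15, 1, 20, 1, 15, 2, 4, 1, 64 (period 12).

[32; (1, 4, 2, 15, 1, 20, 1, 15, 2, 4, 1, 64)]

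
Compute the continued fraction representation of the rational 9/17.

[0; 1, 1, 8]

Run the Euclidean algorithm on 9 and 17; the successive quotients are the partial quotients a_0, a_1, ... (each step inverts the fractional part left over by the previous one):
  9 = 0*17 + 9, so a_0 = 0.
  17 = 1*9 + 8, so a_1 = 1.
  9 = 1*8 + 1, so a_2 = 1.
  8 = 8*1 + 0, so a_3 = 8.
The remainder reaches 0 after 4 divisions, so the expansion has 4 partial quotients, read off in order.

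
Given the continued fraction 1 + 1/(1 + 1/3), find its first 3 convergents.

Using the convergent recurrence p_i = a_i*p_{i-1} + p_{i-2}, q_i = a_i*q_{i-1} + q_{i-2} with p_{-2}=0, p_{-1}=1, q_{-2}=1, q_{-1}=0:
  i=0: a_0=1, p_0 = 1*1 + 0 = 1, q_0 = 1*0 + 1 = 1.
  i=1: a_1=1, p_1 = 1*1 + 1 = 2, q_1 = 1*1 + 0 = 1.
  i=2: a_2=3, p_2 = 3*2 + 1 = 7, q_2 = 3*1 + 1 = 4.

1/1, 2/1, 7/4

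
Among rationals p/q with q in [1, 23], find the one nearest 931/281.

53/16

Expand x = 931/281 as a continued fraction with the Euclidean algorithm:
  931 = 3*281 + 88, so a_0 = 3.
  281 = 3*88 + 17, so a_1 = 3.
  88 = 5*17 + 3, so a_2 = 5.
  17 = 5*3 + 2, so a_3 = 5.
  3 = 1*2 + 1, so a_4 = 1.
  2 = 2*1 + 0, so a_5 = 2.
so x = [3; 3, 5, 5, 1, 2].
Convergents (p_i = a_i*p_{i-1} + p_{i-2}, q_i = a_i*q_{i-1} + q_{i-2} with p_{-2}=0, p_{-1}=1, q_{-2}=1, q_{-1}=0), until the denominator exceeds 23:
  i=0: a_0=3, p_0 = 3*1 + 0 = 3, q_0 = 3*0 + 1 = 1.
  i=1: a_1=3, p_1 = 3*3 + 1 = 10, q_1 = 3*1 + 0 = 3.
  i=2: a_2=5, p_2 = 5*10 + 3 = 53, q_2 = 5*3 + 1 = 16.
  i=3: a_3=5, p_3 = 5*53 + 10 = 275, q_3 = 5*16 + 3 = 83.
q_3 = 83 > 23, so the last convergent with denominator <= 23 is p_2/q_2 = 53/16.
The closest fraction with denominator <= 23 is either p_2/q_2 or the intermediate fraction (k*p_2 + p_1)/(k*q_2 + q_1) with the largest k >= 1 whose denominator stays <= 23; these approach x as k grows, and every other convergent or intermediate fraction in range is farther away.
Largest k: floor((23 - q_1)/q_2) = floor((23 - 3)/16) = 1.
That gives (1*53 + 10)/(1*16 + 3) = 63/19.
Compare the errors: |x - 53/16| = |931*16 - 53*281|/(281*16) = 3/4496, and |x - 63/19| = |931*19 - 63*281|/(281*19) = 14/5339.
Cross-multiplying, 3*5339 = 16017 < 62944 = 14*4496, so 3/4496 is smaller: the convergent 53/16 is closer to x than 63/19.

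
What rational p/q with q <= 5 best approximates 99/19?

Expand x = 99/19 as a continued fraction with the Euclidean algorithm:
  99 = 5*19 + 4, so a_0 = 5.
  19 = 4*4 + 3, so a_1 = 4.
  4 = 1*3 + 1, so a_2 = 1.
  3 = 3*1 + 0, so a_3 = 3.
so x = [5; 4, 1, 3].
Convergents (p_i = a_i*p_{i-1} + p_{i-2}, q_i = a_i*q_{i-1} + q_{i-2} with p_{-2}=0, p_{-1}=1, q_{-2}=1, q_{-1}=0), until the denominator exceeds 5:
  i=0: a_0=5, p_0 = 5*1 + 0 = 5, q_0 = 5*0 + 1 = 1.
  i=1: a_1=4, p_1 = 4*5 + 1 = 21, q_1 = 4*1 + 0 = 4.
  i=2: a_2=1, p_2 = 1*21 + 5 = 26, q_2 = 1*4 + 1 = 5.
  i=3: a_3=3, p_3 = 3*26 + 21 = 99, q_3 = 3*5 + 4 = 19.
q_3 = 19 > 5, so the last convergent with denominator <= 5 is p_2/q_2 = 26/5.
The closest fraction with denominator <= 5 is either p_2/q_2 or the intermediate fraction (k*p_2 + p_1)/(k*q_2 + q_1) with the largest k >= 1 whose denominator stays <= 5; these approach x as k grows, and every other convergent or intermediate fraction in range is farther away.
Largest k: floor((5 - q_1)/q_2) = floor((5 - 4)/5) = 0.
Since k = 0, no intermediate fraction beyond p_2/q_2 has denominator <= 5, so the convergent 26/5 is the closest (its error is |99*5 - 26*19|/(19*5) = 1/95).

26/5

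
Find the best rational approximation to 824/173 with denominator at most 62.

Expand x = 824/173 as a continued fraction with the Euclidean algorithm:
  824 = 4*173 + 132, so a_0 = 4.
  173 = 1*132 + 41, so a_1 = 1.
  132 = 3*41 + 9, so a_2 = 3.
  41 = 4*9 + 5, so a_3 = 4.
  9 = 1*5 + 4, so a_4 = 1.
  5 = 1*4 + 1, so a_5 = 1.
  4 = 4*1 + 0, so a_6 = 4.
so x = [4; 1, 3, 4, 1, 1, 4].
Convergents (p_i = a_i*p_{i-1} + p_{i-2}, q_i = a_i*q_{i-1} + q_{i-2} with p_{-2}=0, p_{-1}=1, q_{-2}=1, q_{-1}=0), until the denominator exceeds 62:
  i=0: a_0=4, p_0 = 4*1 + 0 = 4, q_0 = 4*0 + 1 = 1.
  i=1: a_1=1, p_1 = 1*4 + 1 = 5, q_1 = 1*1 + 0 = 1.
  i=2: a_2=3, p_2 = 3*5 + 4 = 19, q_2 = 3*1 + 1 = 4.
  i=3: a_3=4, p_3 = 4*19 + 5 = 81, q_3 = 4*4 + 1 = 17.
  i=4: a_4=1, p_4 = 1*81 + 19 = 100, q_4 = 1*17 + 4 = 21.
  i=5: a_5=1, p_5 = 1*100 + 81 = 181, q_5 = 1*21 + 17 = 38.
  i=6: a_6=4, p_6 = 4*181 + 100 = 824, q_6 = 4*38 + 21 = 173.
q_6 = 173 > 62, so the last convergent with denominator <= 62 is p_5/q_5 = 181/38.
The closest fraction with denominator <= 62 is either p_5/q_5 or the intermediate fraction (k*p_5 + p_4)/(k*q_5 + q_4) with the largest k >= 1 whose denominator stays <= 62; these approach x as k grows, and every other convergent or intermediate fraction in range is farther away.
Largest k: floor((62 - q_4)/q_5) = floor((62 - 21)/38) = 1.
That gives (1*181 + 100)/(1*38 + 21) = 281/59.
Compare the errors: |x - 181/38| = |824*38 - 181*173|/(173*38) = 1/6574, and |x - 281/59| = |824*59 - 281*173|/(173*59) = 3/10207.
Cross-multiplying, 1*10207 = 10207 < 19722 = 3*6574, so 1/6574 is smaller: the convergent 181/38 is closer to x than 281/59.

181/38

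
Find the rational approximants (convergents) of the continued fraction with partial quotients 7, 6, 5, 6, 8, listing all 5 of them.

Using the convergent recurrence p_i = a_i*p_{i-1} + p_{i-2}, q_i = a_i*q_{i-1} + q_{i-2} with p_{-2}=0, p_{-1}=1, q_{-2}=1, q_{-1}=0:
  i=0: a_0=7, p_0 = 7*1 + 0 = 7, q_0 = 7*0 + 1 = 1.
  i=1: a_1=6, p_1 = 6*7 + 1 = 43, q_1 = 6*1 + 0 = 6.
  i=2: a_2=5, p_2 = 5*43 + 7 = 222, q_2 = 5*6 + 1 = 31.
  i=3: a_3=6, p_3 = 6*222 + 43 = 1375, q_3 = 6*31 + 6 = 192.
  i=4: a_4=8, p_4 = 8*1375 + 222 = 11222, q_4 = 8*192 + 31 = 1567.

7/1, 43/6, 222/31, 1375/192, 11222/1567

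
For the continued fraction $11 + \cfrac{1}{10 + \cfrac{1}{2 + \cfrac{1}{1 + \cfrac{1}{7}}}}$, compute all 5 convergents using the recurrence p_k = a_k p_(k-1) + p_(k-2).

Using the convergent recurrence p_i = a_i*p_{i-1} + p_{i-2}, q_i = a_i*q_{i-1} + q_{i-2} with p_{-2}=0, p_{-1}=1, q_{-2}=1, q_{-1}=0:
  i=0: a_0=11, p_0 = 11*1 + 0 = 11, q_0 = 11*0 + 1 = 1.
  i=1: a_1=10, p_1 = 10*11 + 1 = 111, q_1 = 10*1 + 0 = 10.
  i=2: a_2=2, p_2 = 2*111 + 11 = 233, q_2 = 2*10 + 1 = 21.
  i=3: a_3=1, p_3 = 1*233 + 111 = 344, q_3 = 1*21 + 10 = 31.
  i=4: a_4=7, p_4 = 7*344 + 233 = 2641, q_4 = 7*31 + 21 = 238.

11/1, 111/10, 233/21, 344/31, 2641/238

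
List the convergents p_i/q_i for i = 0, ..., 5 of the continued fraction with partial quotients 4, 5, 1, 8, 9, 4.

Using the convergent recurrence p_i = a_i*p_{i-1} + p_{i-2}, q_i = a_i*q_{i-1} + q_{i-2} with p_{-2}=0, p_{-1}=1, q_{-2}=1, q_{-1}=0:
  i=0: a_0=4, p_0 = 4*1 + 0 = 4, q_0 = 4*0 + 1 = 1.
  i=1: a_1=5, p_1 = 5*4 + 1 = 21, q_1 = 5*1 + 0 = 5.
  i=2: a_2=1, p_2 = 1*21 + 4 = 25, q_2 = 1*5 + 1 = 6.
  i=3: a_3=8, p_3 = 8*25 + 21 = 221, q_3 = 8*6 + 5 = 53.
  i=4: a_4=9, p_4 = 9*221 + 25 = 2014, q_4 = 9*53 + 6 = 483.
  i=5: a_5=4, p_5 = 4*2014 + 221 = 8277, q_5 = 4*483 + 53 = 1985.

4/1, 21/5, 25/6, 221/53, 2014/483, 8277/1985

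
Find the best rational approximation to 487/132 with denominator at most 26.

Expand x = 487/132 as a continued fraction with the Euclidean algorithm:
  487 = 3*132 + 91, so a_0 = 3.
  132 = 1*91 + 41, so a_1 = 1.
  91 = 2*41 + 9, so a_2 = 2.
  41 = 4*9 + 5, so a_3 = 4.
  9 = 1*5 + 4, so a_4 = 1.
  5 = 1*4 + 1, so a_5 = 1.
  4 = 4*1 + 0, so a_6 = 4.
so x = [3; 1, 2, 4, 1, 1, 4].
Convergents (p_i = a_i*p_{i-1} + p_{i-2}, q_i = a_i*q_{i-1} + q_{i-2} with p_{-2}=0, p_{-1}=1, q_{-2}=1, q_{-1}=0), until the denominator exceeds 26:
  i=0: a_0=3, p_0 = 3*1 + 0 = 3, q_0 = 3*0 + 1 = 1.
  i=1: a_1=1, p_1 = 1*3 + 1 = 4, q_1 = 1*1 + 0 = 1.
  i=2: a_2=2, p_2 = 2*4 + 3 = 11, q_2 = 2*1 + 1 = 3.
  i=3: a_3=4, p_3 = 4*11 + 4 = 48, q_3 = 4*3 + 1 = 13.
  i=4: a_4=1, p_4 = 1*48 + 11 = 59, q_4 = 1*13 + 3 = 16.
  i=5: a_5=1, p_5 = 1*59 + 48 = 107, q_5 = 1*16 + 13 = 29.
q_5 = 29 > 26, so the last convergent with denominator <= 26 is p_4/q_4 = 59/16.
The closest fraction with denominator <= 26 is either p_4/q_4 or the intermediate fraction (k*p_4 + p_3)/(k*q_4 + q_3) with the largest k >= 1 whose denominator stays <= 26; these approach x as k grows, and every other convergent or intermediate fraction in range is farther away.
Largest k: floor((26 - q_3)/q_4) = floor((26 - 13)/16) = 0.
Since k = 0, no intermediate fraction beyond p_4/q_4 has denominator <= 26, so the convergent 59/16 is the closest (its error is |487*16 - 59*132|/(132*16) = 4/2112).

59/16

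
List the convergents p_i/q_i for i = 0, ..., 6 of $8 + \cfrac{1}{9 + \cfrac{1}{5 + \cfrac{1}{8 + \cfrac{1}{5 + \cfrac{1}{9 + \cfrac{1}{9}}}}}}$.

8/1, 73/9, 373/46, 3057/377, 15658/1931, 143979/17756, 1311469/161735

Using the convergent recurrence p_i = a_i*p_{i-1} + p_{i-2}, q_i = a_i*q_{i-1} + q_{i-2} with p_{-2}=0, p_{-1}=1, q_{-2}=1, q_{-1}=0:
  i=0: a_0=8, p_0 = 8*1 + 0 = 8, q_0 = 8*0 + 1 = 1.
  i=1: a_1=9, p_1 = 9*8 + 1 = 73, q_1 = 9*1 + 0 = 9.
  i=2: a_2=5, p_2 = 5*73 + 8 = 373, q_2 = 5*9 + 1 = 46.
  i=3: a_3=8, p_3 = 8*373 + 73 = 3057, q_3 = 8*46 + 9 = 377.
  i=4: a_4=5, p_4 = 5*3057 + 373 = 15658, q_4 = 5*377 + 46 = 1931.
  i=5: a_5=9, p_5 = 9*15658 + 3057 = 143979, q_5 = 9*1931 + 377 = 17756.
  i=6: a_6=9, p_6 = 9*143979 + 15658 = 1311469, q_6 = 9*17756 + 1931 = 161735.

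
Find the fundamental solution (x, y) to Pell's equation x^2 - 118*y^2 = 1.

First expand sqrt(118) as a continued fraction. With x_i = (sqrt(118) + m_i)/d_i and (m_0, d_0) = (0, 1): a_0 = floor(sqrt(118)) = 10, since 10^2 = 100 <= 118 < 121 = 11^2.
Iterate m_{i+1} = d_i*a_i - m_i, d_{i+1} = (118 - m_{i+1}^2)/d_i, a_{i+1} = floor((a_0 + m_{i+1})/d_{i+1}):
  m_1 = 1*10 - 0 = 10, d_1 = (118 - 10^2)/1 = 18/1 = 18, a_1 = floor((10 + 10)/18) = 1.
  m_2 = 18*1 - 10 = 8, d_2 = (118 - 8^2)/18 = 54/18 = 3, a_2 = floor((10 + 8)/3) = 6.
  m_3 = 3*6 - 8 = 10, d_3 = (118 - 10^2)/3 = 18/3 = 6, a_3 = floor((10 + 10)/6) = 3.
  m_4 = 6*3 - 10 = 8, d_4 = (118 - 8^2)/6 = 54/6 = 9, a_4 = floor((10 + 8)/9) = 2.
  m_5 = 9*2 - 8 = 10, d_5 = (118 - 10^2)/9 = 18/9 = 2, a_5 = floor((10 + 10)/2) = 10.
  m_6 = 2*10 - 10 = 10, d_6 = (118 - 10^2)/2 = 18/2 = 9, a_6 = floor((10 + 10)/9) = 2.
  m_7 = 9*2 - 10 = 8, d_7 = (118 - 8^2)/9 = 54/9 = 6, a_7 = floor((10 + 8)/6) = 3.
  m_8 = 6*3 - 8 = 10, d_8 = (118 - 10^2)/6 = 18/6 = 3, a_8 = floor((10 + 10)/3) = 6.
  m_9 = 3*6 - 10 = 8, d_9 = (118 - 8^2)/3 = 54/3 = 18, a_9 = floor((10 + 8)/18) = 1.
  m_10 = 18*1 - 8 = 10, d_10 = (118 - 10^2)/18 = 18/18 = 1, a_10 = floor((10 + 10)/1) = 20.
  m_11 = 1*20 - 10 = 10, d_11 = (118 - 10^2)/1 = 18/1 = 18: (m_11, d_11) = (m_1, d_1) = (10, 18), so from here the quotients repeat a_1, ..., a_10; the period length is 10.
So sqrt(118) = [10; (1, 6, 3, 2, 10, 2, 3, 6, 1, 20)] with period length k = 10.
k is even, so the fundamental solution of x^2 - 118y^2 = 1 is (p_{k-1}, q_{k-1}) = (p_9, q_9); compute convergents through index 9.
Convergents (p_i = a_i*p_{i-1} + p_{i-2}, q_i = a_i*q_{i-1} + q_{i-2} with p_{-2}=0, p_{-1}=1, q_{-2}=1, q_{-1}=0):
  i=0: a_0=10, p_0 = 10*1 + 0 = 10, q_0 = 10*0 + 1 = 1.
  i=1: a_1=1, p_1 = 1*10 + 1 = 11, q_1 = 1*1 + 0 = 1.
  i=2: a_2=6, p_2 = 6*11 + 10 = 76, q_2 = 6*1 + 1 = 7.
  i=3: a_3=3, p_3 = 3*76 + 11 = 239, q_3 = 3*7 + 1 = 22.
  i=4: a_4=2, p_4 = 2*239 + 76 = 554, q_4 = 2*22 + 7 = 51.
  i=5: a_5=10, p_5 = 10*554 + 239 = 5779, q_5 = 10*51 + 22 = 532.
  i=6: a_6=2, p_6 = 2*5779 + 554 = 12112, q_6 = 2*532 + 51 = 1115.
  i=7: a_7=3, p_7 = 3*12112 + 5779 = 42115, q_7 = 3*1115 + 532 = 3877.
  i=8: a_8=6, p_8 = 6*42115 + 12112 = 264802, q_8 = 6*3877 + 1115 = 24377.
  i=9: a_9=1, p_9 = 1*264802 + 42115 = 306917, q_9 = 1*24377 + 3877 = 28254.
Check: 306917^2 - 118*28254^2 = 94198044889 - 94198044888 = 1, so (x, y) = (306917, 28254) solves the equation, and by the theorem it is the least positive solution.

(x, y) = (306917, 28254)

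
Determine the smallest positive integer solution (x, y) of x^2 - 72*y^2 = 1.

First expand sqrt(72) as a continued fraction. With x_i = (sqrt(72) + m_i)/d_i and (m_0, d_0) = (0, 1): a_0 = floor(sqrt(72)) = 8, since 8^2 = 64 <= 72 < 81 = 9^2.
Iterate m_{i+1} = d_i*a_i - m_i, d_{i+1} = (72 - m_{i+1}^2)/d_i, a_{i+1} = floor((a_0 + m_{i+1})/d_{i+1}):
  m_1 = 1*8 - 0 = 8, d_1 = (72 - 8^2)/1 = 8/1 = 8, a_1 = floor((8 + 8)/8) = 2.
  m_2 = 8*2 - 8 = 8, d_2 = (72 - 8^2)/8 = 8/8 = 1, a_2 = floor((8 + 8)/1) = 16.
  m_3 = 1*16 - 8 = 8, d_3 = (72 - 8^2)/1 = 8/1 = 8: (m_3, d_3) = (m_1, d_1) = (8, 8), so from here the quotients repeat a_1, a_2; the period length is 2.
So sqrt(72) = [8; (2, 16)] with period length k = 2.
k is even, so the fundamental solution of x^2 - 72y^2 = 1 is (p_{k-1}, q_{k-1}) = (p_1, q_1); compute convergents through index 1.
Convergents (p_i = a_i*p_{i-1} + p_{i-2}, q_i = a_i*q_{i-1} + q_{i-2} with p_{-2}=0, p_{-1}=1, q_{-2}=1, q_{-1}=0):
  i=0: a_0=8, p_0 = 8*1 + 0 = 8, q_0 = 8*0 + 1 = 1.
  i=1: a_1=2, p_1 = 2*8 + 1 = 17, q_1 = 2*1 + 0 = 2.
Check: 17^2 - 72*2^2 = 289 - 288 = 1, so (x, y) = (17, 2) solves the equation, and by the theorem it is the least positive solution.

(x, y) = (17, 2)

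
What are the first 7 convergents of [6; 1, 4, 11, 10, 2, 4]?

Using the convergent recurrence p_i = a_i*p_{i-1} + p_{i-2}, q_i = a_i*q_{i-1} + q_{i-2} with p_{-2}=0, p_{-1}=1, q_{-2}=1, q_{-1}=0:
  i=0: a_0=6, p_0 = 6*1 + 0 = 6, q_0 = 6*0 + 1 = 1.
  i=1: a_1=1, p_1 = 1*6 + 1 = 7, q_1 = 1*1 + 0 = 1.
  i=2: a_2=4, p_2 = 4*7 + 6 = 34, q_2 = 4*1 + 1 = 5.
  i=3: a_3=11, p_3 = 11*34 + 7 = 381, q_3 = 11*5 + 1 = 56.
  i=4: a_4=10, p_4 = 10*381 + 34 = 3844, q_4 = 10*56 + 5 = 565.
  i=5: a_5=2, p_5 = 2*3844 + 381 = 8069, q_5 = 2*565 + 56 = 1186.
  i=6: a_6=4, p_6 = 4*8069 + 3844 = 36120, q_6 = 4*1186 + 565 = 5309.

6/1, 7/1, 34/5, 381/56, 3844/565, 8069/1186, 36120/5309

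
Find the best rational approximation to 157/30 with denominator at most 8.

21/4

Expand x = 157/30 as a continued fraction with the Euclidean algorithm:
  157 = 5*30 + 7, so a_0 = 5.
  30 = 4*7 + 2, so a_1 = 4.
  7 = 3*2 + 1, so a_2 = 3.
  2 = 2*1 + 0, so a_3 = 2.
so x = [5; 4, 3, 2].
Convergents (p_i = a_i*p_{i-1} + p_{i-2}, q_i = a_i*q_{i-1} + q_{i-2} with p_{-2}=0, p_{-1}=1, q_{-2}=1, q_{-1}=0), until the denominator exceeds 8:
  i=0: a_0=5, p_0 = 5*1 + 0 = 5, q_0 = 5*0 + 1 = 1.
  i=1: a_1=4, p_1 = 4*5 + 1 = 21, q_1 = 4*1 + 0 = 4.
  i=2: a_2=3, p_2 = 3*21 + 5 = 68, q_2 = 3*4 + 1 = 13.
q_2 = 13 > 8, so the last convergent with denominator <= 8 is p_1/q_1 = 21/4.
The closest fraction with denominator <= 8 is either p_1/q_1 or the intermediate fraction (k*p_1 + p_0)/(k*q_1 + q_0) with the largest k >= 1 whose denominator stays <= 8; these approach x as k grows, and every other convergent or intermediate fraction in range is farther away.
Largest k: floor((8 - q_0)/q_1) = floor((8 - 1)/4) = 1.
That gives (1*21 + 5)/(1*4 + 1) = 26/5.
Compare the errors: |x - 21/4| = |157*4 - 21*30|/(30*4) = 2/120, and |x - 26/5| = |157*5 - 26*30|/(30*5) = 5/150.
Cross-multiplying, 2*150 = 300 < 600 = 5*120, so 2/120 is smaller: the convergent 21/4 is closer to x than 26/5.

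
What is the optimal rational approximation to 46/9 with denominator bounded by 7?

36/7

Expand x = 46/9 as a continued fraction with the Euclidean algorithm:
  46 = 5*9 + 1, so a_0 = 5.
  9 = 9*1 + 0, so a_1 = 9.
so x = [5; 9].
Convergents (p_i = a_i*p_{i-1} + p_{i-2}, q_i = a_i*q_{i-1} + q_{i-2} with p_{-2}=0, p_{-1}=1, q_{-2}=1, q_{-1}=0), until the denominator exceeds 7:
  i=0: a_0=5, p_0 = 5*1 + 0 = 5, q_0 = 5*0 + 1 = 1.
  i=1: a_1=9, p_1 = 9*5 + 1 = 46, q_1 = 9*1 + 0 = 9.
q_1 = 9 > 7, so the last convergent with denominator <= 7 is p_0/q_0 = 5/1.
The closest fraction with denominator <= 7 is either p_0/q_0 or the intermediate fraction (k*p_0 + p_{-1})/(k*q_0 + q_{-1}) with the largest k >= 1 whose denominator stays <= 7; these approach x as k grows, and every other convergent or intermediate fraction in range is farther away.
Largest k: floor((7 - q_{-1})/q_0) = floor((7 - 0)/1) = 7 (using the seeds p_{-1} = 1, q_{-1} = 0).
That gives (7*5 + 1)/(7*1 + 0) = 36/7.
Compare the errors: |x - 5/1| = |46*1 - 5*9|/(9*1) = 1/9, and |x - 36/7| = |46*7 - 36*9|/(9*7) = 2/63.
Cross-multiplying, 2*9 = 18 < 63 = 1*63, so 2/63 is smaller: the intermediate fraction 36/7 is closer to x than 5/1.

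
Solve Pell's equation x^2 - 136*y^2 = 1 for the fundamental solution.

(x, y) = (35, 3)

First expand sqrt(136) as a continued fraction. With x_i = (sqrt(136) + m_i)/d_i and (m_0, d_0) = (0, 1): a_0 = floor(sqrt(136)) = 11, since 11^2 = 121 <= 136 < 144 = 12^2.
Iterate m_{i+1} = d_i*a_i - m_i, d_{i+1} = (136 - m_{i+1}^2)/d_i, a_{i+1} = floor((a_0 + m_{i+1})/d_{i+1}):
  m_1 = 1*11 - 0 = 11, d_1 = (136 - 11^2)/1 = 15/1 = 15, a_1 = floor((11 + 11)/15) = 1.
  m_2 = 15*1 - 11 = 4, d_2 = (136 - 4^2)/15 = 120/15 = 8, a_2 = floor((11 + 4)/8) = 1.
  m_3 = 8*1 - 4 = 4, d_3 = (136 - 4^2)/8 = 120/8 = 15, a_3 = floor((11 + 4)/15) = 1.
  m_4 = 15*1 - 4 = 11, d_4 = (136 - 11^2)/15 = 15/15 = 1, a_4 = floor((11 + 11)/1) = 22.
  m_5 = 1*22 - 11 = 11, d_5 = (136 - 11^2)/1 = 15/1 = 15: (m_5, d_5) = (m_1, d_1) = (11, 15), so from here the quotients repeat a_1, ..., a_4; the period length is 4.
So sqrt(136) = [11; (1, 1, 1, 22)] with period length k = 4.
k is even, so the fundamental solution of x^2 - 136y^2 = 1 is (p_{k-1}, q_{k-1}) = (p_3, q_3); compute convergents through index 3.
Convergents (p_i = a_i*p_{i-1} + p_{i-2}, q_i = a_i*q_{i-1} + q_{i-2} with p_{-2}=0, p_{-1}=1, q_{-2}=1, q_{-1}=0):
  i=0: a_0=11, p_0 = 11*1 + 0 = 11, q_0 = 11*0 + 1 = 1.
  i=1: a_1=1, p_1 = 1*11 + 1 = 12, q_1 = 1*1 + 0 = 1.
  i=2: a_2=1, p_2 = 1*12 + 11 = 23, q_2 = 1*1 + 1 = 2.
  i=3: a_3=1, p_3 = 1*23 + 12 = 35, q_3 = 1*2 + 1 = 3.
Check: 35^2 - 136*3^2 = 1225 - 1224 = 1, so (x, y) = (35, 3) solves the equation, and by the theorem it is the least positive solution.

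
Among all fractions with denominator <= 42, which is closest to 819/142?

173/30

Expand x = 819/142 as a continued fraction with the Euclidean algorithm:
  819 = 5*142 + 109, so a_0 = 5.
  142 = 1*109 + 33, so a_1 = 1.
  109 = 3*33 + 10, so a_2 = 3.
  33 = 3*10 + 3, so a_3 = 3.
  10 = 3*3 + 1, so a_4 = 3.
  3 = 3*1 + 0, so a_5 = 3.
so x = [5; 1, 3, 3, 3, 3].
Convergents (p_i = a_i*p_{i-1} + p_{i-2}, q_i = a_i*q_{i-1} + q_{i-2} with p_{-2}=0, p_{-1}=1, q_{-2}=1, q_{-1}=0), until the denominator exceeds 42:
  i=0: a_0=5, p_0 = 5*1 + 0 = 5, q_0 = 5*0 + 1 = 1.
  i=1: a_1=1, p_1 = 1*5 + 1 = 6, q_1 = 1*1 + 0 = 1.
  i=2: a_2=3, p_2 = 3*6 + 5 = 23, q_2 = 3*1 + 1 = 4.
  i=3: a_3=3, p_3 = 3*23 + 6 = 75, q_3 = 3*4 + 1 = 13.
  i=4: a_4=3, p_4 = 3*75 + 23 = 248, q_4 = 3*13 + 4 = 43.
q_4 = 43 > 42, so the last convergent with denominator <= 42 is p_3/q_3 = 75/13.
The closest fraction with denominator <= 42 is either p_3/q_3 or the intermediate fraction (k*p_3 + p_2)/(k*q_3 + q_2) with the largest k >= 1 whose denominator stays <= 42; these approach x as k grows, and every other convergent or intermediate fraction in range is farther away.
Largest k: floor((42 - q_2)/q_3) = floor((42 - 4)/13) = 2.
That gives (2*75 + 23)/(2*13 + 4) = 173/30.
Compare the errors: |x - 75/13| = |819*13 - 75*142|/(142*13) = 3/1846, and |x - 173/30| = |819*30 - 173*142|/(142*30) = 4/4260.
Cross-multiplying, 4*1846 = 7384 < 12780 = 3*4260, so 4/4260 is smaller: the intermediate fraction 173/30 is closer to x than 75/13.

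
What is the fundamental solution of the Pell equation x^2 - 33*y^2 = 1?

First expand sqrt(33) as a continued fraction. With x_i = (sqrt(33) + m_i)/d_i and (m_0, d_0) = (0, 1): a_0 = floor(sqrt(33)) = 5, since 5^2 = 25 <= 33 < 36 = 6^2.
Iterate m_{i+1} = d_i*a_i - m_i, d_{i+1} = (33 - m_{i+1}^2)/d_i, a_{i+1} = floor((a_0 + m_{i+1})/d_{i+1}):
  m_1 = 1*5 - 0 = 5, d_1 = (33 - 5^2)/1 = 8/1 = 8, a_1 = floor((5 + 5)/8) = 1.
  m_2 = 8*1 - 5 = 3, d_2 = (33 - 3^2)/8 = 24/8 = 3, a_2 = floor((5 + 3)/3) = 2.
  m_3 = 3*2 - 3 = 3, d_3 = (33 - 3^2)/3 = 24/3 = 8, a_3 = floor((5 + 3)/8) = 1.
  m_4 = 8*1 - 3 = 5, d_4 = (33 - 5^2)/8 = 8/8 = 1, a_4 = floor((5 + 5)/1) = 10.
  m_5 = 1*10 - 5 = 5, d_5 = (33 - 5^2)/1 = 8/1 = 8: (m_5, d_5) = (m_1, d_1) = (5, 8), so from here the quotients repeat a_1, ..., a_4; the period length is 4.
So sqrt(33) = [5; (1, 2, 1, 10)] with period length k = 4.
k is even, so the fundamental solution of x^2 - 33y^2 = 1 is (p_{k-1}, q_{k-1}) = (p_3, q_3); compute convergents through index 3.
Convergents (p_i = a_i*p_{i-1} + p_{i-2}, q_i = a_i*q_{i-1} + q_{i-2} with p_{-2}=0, p_{-1}=1, q_{-2}=1, q_{-1}=0):
  i=0: a_0=5, p_0 = 5*1 + 0 = 5, q_0 = 5*0 + 1 = 1.
  i=1: a_1=1, p_1 = 1*5 + 1 = 6, q_1 = 1*1 + 0 = 1.
  i=2: a_2=2, p_2 = 2*6 + 5 = 17, q_2 = 2*1 + 1 = 3.
  i=3: a_3=1, p_3 = 1*17 + 6 = 23, q_3 = 1*3 + 1 = 4.
Check: 23^2 - 33*4^2 = 529 - 528 = 1, so (x, y) = (23, 4) solves the equation, and by the theorem it is the least positive solution.

(x, y) = (23, 4)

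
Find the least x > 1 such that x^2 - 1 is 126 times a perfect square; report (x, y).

(x, y) = (449, 40)

First expand sqrt(126) as a continued fraction. With x_i = (sqrt(126) + m_i)/d_i and (m_0, d_0) = (0, 1): a_0 = floor(sqrt(126)) = 11, since 11^2 = 121 <= 126 < 144 = 12^2.
Iterate m_{i+1} = d_i*a_i - m_i, d_{i+1} = (126 - m_{i+1}^2)/d_i, a_{i+1} = floor((a_0 + m_{i+1})/d_{i+1}):
  m_1 = 1*11 - 0 = 11, d_1 = (126 - 11^2)/1 = 5/1 = 5, a_1 = floor((11 + 11)/5) = 4.
  m_2 = 5*4 - 11 = 9, d_2 = (126 - 9^2)/5 = 45/5 = 9, a_2 = floor((11 + 9)/9) = 2.
  m_3 = 9*2 - 9 = 9, d_3 = (126 - 9^2)/9 = 45/9 = 5, a_3 = floor((11 + 9)/5) = 4.
  m_4 = 5*4 - 9 = 11, d_4 = (126 - 11^2)/5 = 5/5 = 1, a_4 = floor((11 + 11)/1) = 22.
  m_5 = 1*22 - 11 = 11, d_5 = (126 - 11^2)/1 = 5/1 = 5: (m_5, d_5) = (m_1, d_1) = (11, 5), so from here the quotients repeat a_1, ..., a_4; the period length is 4.
So sqrt(126) = [11; (4, 2, 4, 22)] with period length k = 4.
k is even, so the fundamental solution of x^2 - 126y^2 = 1 is (p_{k-1}, q_{k-1}) = (p_3, q_3); compute convergents through index 3.
Convergents (p_i = a_i*p_{i-1} + p_{i-2}, q_i = a_i*q_{i-1} + q_{i-2} with p_{-2}=0, p_{-1}=1, q_{-2}=1, q_{-1}=0):
  i=0: a_0=11, p_0 = 11*1 + 0 = 11, q_0 = 11*0 + 1 = 1.
  i=1: a_1=4, p_1 = 4*11 + 1 = 45, q_1 = 4*1 + 0 = 4.
  i=2: a_2=2, p_2 = 2*45 + 11 = 101, q_2 = 2*4 + 1 = 9.
  i=3: a_3=4, p_3 = 4*101 + 45 = 449, q_3 = 4*9 + 4 = 40.
Check: 449^2 - 126*40^2 = 201601 - 201600 = 1, so (x, y) = (449, 40) solves the equation, and by the theorem it is the least positive solution.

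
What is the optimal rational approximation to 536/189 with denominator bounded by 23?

Expand x = 536/189 as a continued fraction with the Euclidean algorithm:
  536 = 2*189 + 158, so a_0 = 2.
  189 = 1*158 + 31, so a_1 = 1.
  158 = 5*31 + 3, so a_2 = 5.
  31 = 10*3 + 1, so a_3 = 10.
  3 = 3*1 + 0, so a_4 = 3.
so x = [2; 1, 5, 10, 3].
Convergents (p_i = a_i*p_{i-1} + p_{i-2}, q_i = a_i*q_{i-1} + q_{i-2} with p_{-2}=0, p_{-1}=1, q_{-2}=1, q_{-1}=0), until the denominator exceeds 23:
  i=0: a_0=2, p_0 = 2*1 + 0 = 2, q_0 = 2*0 + 1 = 1.
  i=1: a_1=1, p_1 = 1*2 + 1 = 3, q_1 = 1*1 + 0 = 1.
  i=2: a_2=5, p_2 = 5*3 + 2 = 17, q_2 = 5*1 + 1 = 6.
  i=3: a_3=10, p_3 = 10*17 + 3 = 173, q_3 = 10*6 + 1 = 61.
q_3 = 61 > 23, so the last convergent with denominator <= 23 is p_2/q_2 = 17/6.
The closest fraction with denominator <= 23 is either p_2/q_2 or the intermediate fraction (k*p_2 + p_1)/(k*q_2 + q_1) with the largest k >= 1 whose denominator stays <= 23; these approach x as k grows, and every other convergent or intermediate fraction in range is farther away.
Largest k: floor((23 - q_1)/q_2) = floor((23 - 1)/6) = 3.
That gives (3*17 + 3)/(3*6 + 1) = 54/19.
Compare the errors: |x - 17/6| = |536*6 - 17*189|/(189*6) = 3/1134, and |x - 54/19| = |536*19 - 54*189|/(189*19) = 22/3591.
Cross-multiplying, 3*3591 = 10773 < 24948 = 22*1134, so 3/1134 is smaller: the convergent 17/6 is closer to x than 54/19.

17/6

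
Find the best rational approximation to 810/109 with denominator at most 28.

52/7

Expand x = 810/109 as a continued fraction with the Euclidean algorithm:
  810 = 7*109 + 47, so a_0 = 7.
  109 = 2*47 + 15, so a_1 = 2.
  47 = 3*15 + 2, so a_2 = 3.
  15 = 7*2 + 1, so a_3 = 7.
  2 = 2*1 + 0, so a_4 = 2.
so x = [7; 2, 3, 7, 2].
Convergents (p_i = a_i*p_{i-1} + p_{i-2}, q_i = a_i*q_{i-1} + q_{i-2} with p_{-2}=0, p_{-1}=1, q_{-2}=1, q_{-1}=0), until the denominator exceeds 28:
  i=0: a_0=7, p_0 = 7*1 + 0 = 7, q_0 = 7*0 + 1 = 1.
  i=1: a_1=2, p_1 = 2*7 + 1 = 15, q_1 = 2*1 + 0 = 2.
  i=2: a_2=3, p_2 = 3*15 + 7 = 52, q_2 = 3*2 + 1 = 7.
  i=3: a_3=7, p_3 = 7*52 + 15 = 379, q_3 = 7*7 + 2 = 51.
q_3 = 51 > 28, so the last convergent with denominator <= 28 is p_2/q_2 = 52/7.
The closest fraction with denominator <= 28 is either p_2/q_2 or the intermediate fraction (k*p_2 + p_1)/(k*q_2 + q_1) with the largest k >= 1 whose denominator stays <= 28; these approach x as k grows, and every other convergent or intermediate fraction in range is farther away.
Largest k: floor((28 - q_1)/q_2) = floor((28 - 2)/7) = 3.
That gives (3*52 + 15)/(3*7 + 2) = 171/23.
Compare the errors: |x - 52/7| = |810*7 - 52*109|/(109*7) = 2/763, and |x - 171/23| = |810*23 - 171*109|/(109*23) = 9/2507.
Cross-multiplying, 2*2507 = 5014 < 6867 = 9*763, so 2/763 is smaller: the convergent 52/7 is closer to x than 171/23.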